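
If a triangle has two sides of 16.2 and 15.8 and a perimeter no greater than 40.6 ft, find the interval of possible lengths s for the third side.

0.4 < s ≤ 8.6 ft

Triangle inequality alone gives 0.4 < s < 32.0.
The perimeter condition gives s ≤ 40.6 − 16.2 − 15.8 = 8.6.
Intersecting the two: 0.4 < s ≤ 8.6.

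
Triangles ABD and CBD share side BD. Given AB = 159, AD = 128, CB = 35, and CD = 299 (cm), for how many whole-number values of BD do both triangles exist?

22

From triangle ABD: 31 < BD < 287.
From triangle CBD: 264 < BD < 334.
Intersection: 264 < BD < 287, so integers 265 through 286: 22 values.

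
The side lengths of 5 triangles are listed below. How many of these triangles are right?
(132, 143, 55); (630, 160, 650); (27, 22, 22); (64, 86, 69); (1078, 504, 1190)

(132,143,55): 55²+132² = 20449 = 143² → right
(630,160,650): 160²+630² = 422500 = 650² → right
(27,22,22): 22²+22² = 968 > 729 = 27² → acute
(64,86,69): 64²+69² = 8857 > 7396 = 86² → acute
(1078,504,1190): 504²+1078² = 1416100 = 1190² → right
3 of the 5 are right.

3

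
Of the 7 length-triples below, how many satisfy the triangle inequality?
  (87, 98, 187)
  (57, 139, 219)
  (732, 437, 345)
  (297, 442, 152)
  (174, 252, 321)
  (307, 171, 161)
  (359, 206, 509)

5

(87,98,187): 87+98 ≤ 187 → not valid
(57,139,219): 57+139 ≤ 219 → not valid
(345,437,732): 345+437 > 732 → valid
(152,297,442): 152+297 > 442 → valid
(174,252,321): 174+252 > 321 → valid
(161,171,307): 161+171 > 307 → valid
(206,359,509): 206+359 > 509 → valid
5 of the 7 triples form a triangle.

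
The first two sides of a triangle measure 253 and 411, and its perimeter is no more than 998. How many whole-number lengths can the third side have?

176

Triangle inequality: 158 < x < 664. Perimeter ≤ 998 gives x ≤ 998 − 253 − 411 = 334.
So 158 < x ≤ 334; integers 159 through 334: 176 values.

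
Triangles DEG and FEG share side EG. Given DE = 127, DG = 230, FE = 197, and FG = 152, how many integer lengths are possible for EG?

245

From triangle DEG: 103 < EG < 357.
From triangle FEG: 45 < EG < 349.
Intersection: 103 < EG < 349, so integers 104 through 348: 245 values.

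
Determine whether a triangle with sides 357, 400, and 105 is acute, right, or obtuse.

Compare the square of the longest side to the sum of squares of the other two: 105² + 357² = 138474 < 160000 = 400².

obtuse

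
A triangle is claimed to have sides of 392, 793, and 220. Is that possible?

No

The longest side is 793, but the other two sum to only 612.
612 < 793, so the triangle inequality fails.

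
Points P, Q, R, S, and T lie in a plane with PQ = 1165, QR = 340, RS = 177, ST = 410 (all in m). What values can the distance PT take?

The maximum is all hops collinear in one direction: 1165 + 340 + 177 + 410 = 2092.
The longest hop is 1165; the others sum to 927. Folding the others back against it leaves at least 1165 − 927 = 238.

238 ≤ PT ≤ 2092 m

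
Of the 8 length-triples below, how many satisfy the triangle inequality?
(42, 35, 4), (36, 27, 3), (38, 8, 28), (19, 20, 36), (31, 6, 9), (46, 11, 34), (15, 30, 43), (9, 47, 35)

(4,35,42): 4+35 ≤ 42 → not valid
(3,27,36): 3+27 ≤ 36 → not valid
(8,28,38): 8+28 ≤ 38 → not valid
(19,20,36): 19+20 > 36 → valid
(6,9,31): 6+9 ≤ 31 → not valid
(11,34,46): 11+34 ≤ 46 → not valid
(15,30,43): 15+30 > 43 → valid
(9,35,47): 9+35 ≤ 47 → not valid
2 of the 8 triples form a triangle.

2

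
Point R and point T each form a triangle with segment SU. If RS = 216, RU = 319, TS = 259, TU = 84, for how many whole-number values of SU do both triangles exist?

167

From triangle RSU: 103 < SU < 535.
From triangle TSU: 175 < SU < 343.
Intersection: 175 < SU < 343, so integers 176 through 342: 167 values.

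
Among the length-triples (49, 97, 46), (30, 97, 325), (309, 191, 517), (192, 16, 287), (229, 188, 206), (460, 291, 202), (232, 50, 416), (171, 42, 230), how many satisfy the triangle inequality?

2

(46,49,97): 46+49 ≤ 97 → not valid
(30,97,325): 30+97 ≤ 325 → not valid
(191,309,517): 191+309 ≤ 517 → not valid
(16,192,287): 16+192 ≤ 287 → not valid
(188,206,229): 188+206 > 229 → valid
(202,291,460): 202+291 > 460 → valid
(50,232,416): 50+232 ≤ 416 → not valid
(42,171,230): 42+171 ≤ 230 → not valid
2 of the 8 triples form a triangle.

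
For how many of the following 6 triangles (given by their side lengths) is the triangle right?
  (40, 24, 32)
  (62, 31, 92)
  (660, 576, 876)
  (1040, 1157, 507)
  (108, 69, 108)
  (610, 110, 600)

(40,24,32): 24²+32² = 1600 = 40² → right
(62,31,92): 31²+62² = 4805 < 8464 = 92² → obtuse
(660,576,876): 576²+660² = 767376 = 876² → right
(1040,1157,507): 507²+1040² = 1338649 = 1157² → right
(108,69,108): 69²+108² = 16425 > 11664 = 108² → acute
(610,110,600): 110²+600² = 372100 = 610² → right
4 of the 6 are right.

4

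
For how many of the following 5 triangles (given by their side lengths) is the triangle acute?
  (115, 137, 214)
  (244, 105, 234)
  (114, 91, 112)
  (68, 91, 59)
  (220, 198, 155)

3

(115,137,214): 115²+137² = 31994 < 45796 = 214² → obtuse
(244,105,234): 105²+234² = 65781 > 59536 = 244² → acute
(114,91,112): 91²+112² = 20825 > 12996 = 114² → acute
(68,91,59): 59²+68² = 8105 < 8281 = 91² → obtuse
(220,198,155): 155²+198² = 63229 > 48400 = 220² → acute
3 of the 5 are acute.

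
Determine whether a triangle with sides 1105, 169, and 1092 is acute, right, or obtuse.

right

Compare the square of the longest side to the sum of squares of the other two: 169² + 1092² = 1221025 = 1105².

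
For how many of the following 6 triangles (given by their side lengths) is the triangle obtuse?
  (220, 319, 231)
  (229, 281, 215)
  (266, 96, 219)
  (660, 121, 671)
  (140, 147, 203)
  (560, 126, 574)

(220,319,231): 220²+231² = 101761 = 319² → right
(229,281,215): 215²+229² = 98666 > 78961 = 281² → acute
(266,96,219): 96²+219² = 57177 < 70756 = 266² → obtuse
(660,121,671): 121²+660² = 450241 = 671² → right
(140,147,203): 140²+147² = 41209 = 203² → right
(560,126,574): 126²+560² = 329476 = 574² → right
1 of the 6 is obtuse.

1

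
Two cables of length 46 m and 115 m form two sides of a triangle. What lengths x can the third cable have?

By the triangle inequality, x must be less than 46 + 115 = 161 and greater than |46 − 115| = 69.

69 < x < 161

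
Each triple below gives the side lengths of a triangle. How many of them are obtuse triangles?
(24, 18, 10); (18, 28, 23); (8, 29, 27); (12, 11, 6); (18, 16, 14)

2

(24,18,10): 10²+18² = 424 < 576 = 24² → obtuse
(18,28,23): 18²+23² = 853 > 784 = 28² → acute
(8,29,27): 8²+27² = 793 < 841 = 29² → obtuse
(12,11,6): 6²+11² = 157 > 144 = 12² → acute
(18,16,14): 14²+16² = 452 > 324 = 18² → acute
2 of the 5 are obtuse.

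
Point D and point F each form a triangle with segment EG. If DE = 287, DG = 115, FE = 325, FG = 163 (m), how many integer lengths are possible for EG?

229

From triangle DEG: 172 < EG < 402.
From triangle FEG: 162 < EG < 488.
Intersection: 172 < EG < 402, so integers 173 through 401: 229 values.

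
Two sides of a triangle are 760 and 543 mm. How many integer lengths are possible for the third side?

1085

The third side lies in the open interval (217, 1303).
Integers from 218 to 1302 inclusive: 1302 − 218 + 1 = 1085.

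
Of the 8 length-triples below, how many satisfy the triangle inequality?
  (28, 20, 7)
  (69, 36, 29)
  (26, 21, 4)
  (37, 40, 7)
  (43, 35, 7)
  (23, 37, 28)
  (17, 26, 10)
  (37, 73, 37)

(7,20,28): 7+20 ≤ 28 → not valid
(29,36,69): 29+36 ≤ 69 → not valid
(4,21,26): 4+21 ≤ 26 → not valid
(7,37,40): 7+37 > 40 → valid
(7,35,43): 7+35 ≤ 43 → not valid
(23,28,37): 23+28 > 37 → valid
(10,17,26): 10+17 > 26 → valid
(37,37,73): 37+37 > 73 → valid
4 of the 8 triples form a triangle.

4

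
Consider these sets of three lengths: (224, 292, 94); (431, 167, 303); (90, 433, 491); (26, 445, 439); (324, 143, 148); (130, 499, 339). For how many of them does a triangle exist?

4

(94,224,292): 94+224 > 292 → valid
(167,303,431): 167+303 > 431 → valid
(90,433,491): 90+433 > 491 → valid
(26,439,445): 26+439 > 445 → valid
(143,148,324): 143+148 ≤ 324 → not valid
(130,339,499): 130+339 ≤ 499 → not valid
4 of the 6 triples form a triangle.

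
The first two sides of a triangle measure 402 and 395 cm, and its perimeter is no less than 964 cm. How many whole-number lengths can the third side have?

Triangle inequality: 7 < x < 797. Perimeter ≥ 964 gives x ≥ 964 − 402 − 395 = 167.
So 167 ≤ x < 797; integers 167 through 796: 630 values.

630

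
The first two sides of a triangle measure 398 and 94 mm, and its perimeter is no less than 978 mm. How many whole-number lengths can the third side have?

6

Triangle inequality: 304 < x < 492. Perimeter ≥ 978 gives x ≥ 978 − 398 − 94 = 486.
So 486 ≤ x < 492; integers 486 through 491: 6 values.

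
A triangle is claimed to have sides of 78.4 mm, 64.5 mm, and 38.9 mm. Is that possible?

The longest side is 78.4, and the other two sum to 103.4.
Since 103.4 > 78.4, the triangle inequality holds.

Yes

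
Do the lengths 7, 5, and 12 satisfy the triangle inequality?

The two shorter sides sum to 12, exactly equal to the longest side 12.
That gives only a degenerate (flat) triangle — the inequality must be strict.

No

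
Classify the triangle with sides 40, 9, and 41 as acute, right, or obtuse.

right

Compare the square of the longest side to the sum of squares of the other two: 9² + 40² = 1681 = 41².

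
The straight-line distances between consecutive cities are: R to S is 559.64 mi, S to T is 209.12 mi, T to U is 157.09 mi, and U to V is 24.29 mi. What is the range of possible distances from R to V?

169.14 ≤ RV ≤ 950.14 mi

The maximum is all hops collinear in one direction: 559.64 + 209.12 + 157.09 + 24.29 = 950.14.
The longest hop is 559.64; the others sum to 390.50. Folding the others back against it leaves at least 559.64 − 390.50 = 169.14.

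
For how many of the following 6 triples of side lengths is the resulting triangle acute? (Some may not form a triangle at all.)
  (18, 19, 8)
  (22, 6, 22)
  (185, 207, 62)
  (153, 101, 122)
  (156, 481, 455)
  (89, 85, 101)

4

(18,19,8): 8²+18² = 388 > 361 = 19² → acute
(22,6,22): 6²+22² = 520 > 484 = 22² → acute
(185,207,62): 62²+185² = 38069 < 42849 = 207² → obtuse
(153,101,122): 101²+122² = 25085 > 23409 = 153² → acute
(156,481,455): 156²+455² = 231361 = 481² → right
(89,85,101): 85²+89² = 15146 > 10201 = 101² → acute
4 of the 6 are acute.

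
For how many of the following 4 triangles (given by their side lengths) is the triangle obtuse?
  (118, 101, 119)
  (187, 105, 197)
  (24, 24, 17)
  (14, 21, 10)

(118,101,119): 101²+118² = 24125 > 14161 = 119² → acute
(187,105,197): 105²+187² = 45994 > 38809 = 197² → acute
(24,24,17): 17²+24² = 865 > 576 = 24² → acute
(14,21,10): 10²+14² = 296 < 441 = 21² → obtuse
1 of the 4 is obtuse.

1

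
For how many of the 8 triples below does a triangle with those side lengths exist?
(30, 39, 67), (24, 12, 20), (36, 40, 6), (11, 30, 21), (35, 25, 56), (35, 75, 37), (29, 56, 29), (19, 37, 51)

7

(30,39,67): 30+39 > 67 → valid
(12,20,24): 12+20 > 24 → valid
(6,36,40): 6+36 > 40 → valid
(11,21,30): 11+21 > 30 → valid
(25,35,56): 25+35 > 56 → valid
(35,37,75): 35+37 ≤ 75 → not valid
(29,29,56): 29+29 > 56 → valid
(19,37,51): 19+37 > 51 → valid
7 of the 8 triples form a triangle.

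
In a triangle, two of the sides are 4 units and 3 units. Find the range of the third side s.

By the triangle inequality, s must be less than 4 + 3 = 7 and greater than |4 − 3| = 1.

1 < s < 7 (units)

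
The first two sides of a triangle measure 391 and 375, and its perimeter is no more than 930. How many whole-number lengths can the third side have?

Triangle inequality: 16 < x < 766. Perimeter ≤ 930 gives x ≤ 930 − 391 − 375 = 164.
So 16 < x ≤ 164; integers 17 through 164: 148 values.

148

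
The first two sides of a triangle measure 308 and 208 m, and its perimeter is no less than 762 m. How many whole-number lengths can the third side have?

270

Triangle inequality: 100 < x < 516. Perimeter ≥ 762 gives x ≥ 762 − 308 − 208 = 246.
So 246 ≤ x < 516; integers 246 through 515: 270 values.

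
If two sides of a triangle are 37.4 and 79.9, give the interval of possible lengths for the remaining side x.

42.5 < x < 117.3

By the triangle inequality, x must be less than 37.4 + 79.9 = 117.3 and greater than |37.4 − 79.9| = 42.5.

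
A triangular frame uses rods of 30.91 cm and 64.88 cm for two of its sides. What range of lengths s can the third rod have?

By the triangle inequality, s must be less than 30.91 + 64.88 = 95.79 and greater than |30.91 − 64.88| = 33.97.

33.97 < s < 95.79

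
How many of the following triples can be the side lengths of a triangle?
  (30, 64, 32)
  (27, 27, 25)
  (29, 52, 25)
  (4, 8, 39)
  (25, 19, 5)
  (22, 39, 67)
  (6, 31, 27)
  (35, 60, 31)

(30,32,64): 30+32 ≤ 64 → not valid
(25,27,27): 25+27 > 27 → valid
(25,29,52): 25+29 > 52 → valid
(4,8,39): 4+8 ≤ 39 → not valid
(5,19,25): 5+19 ≤ 25 → not valid
(22,39,67): 22+39 ≤ 67 → not valid
(6,27,31): 6+27 > 31 → valid
(31,35,60): 31+35 > 60 → valid
4 of the 8 triples form a triangle.

4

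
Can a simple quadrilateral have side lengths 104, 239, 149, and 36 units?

Yes

A quadrilateral exists iff every side is shorter than the sum of the others — equivalently, the longest side is less than the sum of the rest.
Longest side 239 < 289 (sum of the remaining 3), so yes.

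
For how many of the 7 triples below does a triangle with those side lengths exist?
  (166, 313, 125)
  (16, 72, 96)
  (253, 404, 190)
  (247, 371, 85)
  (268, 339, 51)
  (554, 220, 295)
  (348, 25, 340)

2

(125,166,313): 125+166 ≤ 313 → not valid
(16,72,96): 16+72 ≤ 96 → not valid
(190,253,404): 190+253 > 404 → valid
(85,247,371): 85+247 ≤ 371 → not valid
(51,268,339): 51+268 ≤ 339 → not valid
(220,295,554): 220+295 ≤ 554 → not valid
(25,340,348): 25+340 > 348 → valid
2 of the 7 triples form a triangle.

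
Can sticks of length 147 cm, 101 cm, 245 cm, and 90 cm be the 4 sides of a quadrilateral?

Yes

A quadrilateral exists iff every side is shorter than the sum of the others — equivalently, the longest side is less than the sum of the rest.
Longest side 245 < 338 (sum of the remaining 3), so yes.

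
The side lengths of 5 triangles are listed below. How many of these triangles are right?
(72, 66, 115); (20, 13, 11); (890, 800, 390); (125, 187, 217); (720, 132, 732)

2

(72,66,115): 66²+72² = 9540 < 13225 = 115² → obtuse
(20,13,11): 11²+13² = 290 < 400 = 20² → obtuse
(890,800,390): 390²+800² = 792100 = 890² → right
(125,187,217): 125²+187² = 50594 > 47089 = 217² → acute
(720,132,732): 132²+720² = 535824 = 732² → right
2 of the 5 are right.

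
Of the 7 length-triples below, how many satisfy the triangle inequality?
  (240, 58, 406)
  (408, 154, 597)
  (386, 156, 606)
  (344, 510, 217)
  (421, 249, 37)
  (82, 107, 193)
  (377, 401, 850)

(58,240,406): 58+240 ≤ 406 → not valid
(154,408,597): 154+408 ≤ 597 → not valid
(156,386,606): 156+386 ≤ 606 → not valid
(217,344,510): 217+344 > 510 → valid
(37,249,421): 37+249 ≤ 421 → not valid
(82,107,193): 82+107 ≤ 193 → not valid
(377,401,850): 377+401 ≤ 850 → not valid
1 of the 7 triples forms a triangle.

1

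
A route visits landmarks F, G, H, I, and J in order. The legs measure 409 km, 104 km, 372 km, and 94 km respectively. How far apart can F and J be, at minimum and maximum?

0 ≤ FJ ≤ 979 km

The maximum is all hops collinear in one direction: 409 + 104 + 372 + 94 = 979.
The longest hop is 409; the others sum to 570. Since 409 ≤ 570, the path can fold back on itself completely, so the minimum distance is 0.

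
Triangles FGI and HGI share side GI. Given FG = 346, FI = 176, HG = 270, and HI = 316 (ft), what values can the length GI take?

170 < GI < 522

From triangle FGI: |346 − 176| < GI < 346 + 176, i.e. 170 < GI < 522.
From triangle HGI: 46 < GI < 586.
Both must hold, so GI lies in the intersection.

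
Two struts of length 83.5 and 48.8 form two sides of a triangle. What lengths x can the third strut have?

34.7 < x < 132.3

By the triangle inequality, x must be less than 83.5 + 48.8 = 132.3 and greater than |83.5 − 48.8| = 34.7.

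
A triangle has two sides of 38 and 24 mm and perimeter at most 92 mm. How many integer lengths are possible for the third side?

16

Triangle inequality: 14 < x < 62. Perimeter ≤ 92 gives x ≤ 92 − 38 − 24 = 30.
So 14 < x ≤ 30; integers 15 through 30: 16 values.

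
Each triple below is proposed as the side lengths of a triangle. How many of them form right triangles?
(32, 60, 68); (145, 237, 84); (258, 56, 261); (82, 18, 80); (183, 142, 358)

2

(32,60,68): 32²+60² = 4624 = 68² → right
(145,237,84): 84+145 ≤ 237, not a triangle
(258,56,261): 56²+258² = 69700 > 68121 = 261² → acute
(82,18,80): 18²+80² = 6724 = 82² → right
(183,142,358): 142+183 ≤ 358, not a triangle
2 of the 5 are right.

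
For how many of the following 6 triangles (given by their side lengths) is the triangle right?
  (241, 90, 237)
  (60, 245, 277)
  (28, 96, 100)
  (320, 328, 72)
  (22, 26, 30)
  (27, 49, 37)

2

(241,90,237): 90²+237² = 64269 > 58081 = 241² → acute
(60,245,277): 60²+245² = 63625 < 76729 = 277² → obtuse
(28,96,100): 28²+96² = 10000 = 100² → right
(320,328,72): 72²+320² = 107584 = 328² → right
(22,26,30): 22²+26² = 1160 > 900 = 30² → acute
(27,49,37): 27²+37² = 2098 < 2401 = 49² → obtuse
2 of the 6 are right.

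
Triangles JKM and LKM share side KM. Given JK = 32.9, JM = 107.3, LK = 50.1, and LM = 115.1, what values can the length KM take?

74.4 < KM < 140.2

From triangle JKM: |32.9 − 107.3| < KM < 32.9 + 107.3, i.e. 74.4 < KM < 140.2.
From triangle LKM: 65.0 < KM < 165.2.
Both must hold, so KM lies in the intersection.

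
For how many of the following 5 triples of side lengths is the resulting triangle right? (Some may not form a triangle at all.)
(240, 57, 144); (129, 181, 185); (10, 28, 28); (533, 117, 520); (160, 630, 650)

2

(240,57,144): 57+144 ≤ 240, not a triangle
(129,181,185): 129²+181² = 49402 > 34225 = 185² → acute
(10,28,28): 10²+28² = 884 > 784 = 28² → acute
(533,117,520): 117²+520² = 284089 = 533² → right
(160,630,650): 160²+630² = 422500 = 650² → right
2 of the 5 are right.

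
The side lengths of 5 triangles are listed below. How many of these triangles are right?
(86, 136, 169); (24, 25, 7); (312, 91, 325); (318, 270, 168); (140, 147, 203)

(86,136,169): 86²+136² = 25892 < 28561 = 169² → obtuse
(24,25,7): 7²+24² = 625 = 25² → right
(312,91,325): 91²+312² = 105625 = 325² → right
(318,270,168): 168²+270² = 101124 = 318² → right
(140,147,203): 140²+147² = 41209 = 203² → right
4 of the 5 are right.

4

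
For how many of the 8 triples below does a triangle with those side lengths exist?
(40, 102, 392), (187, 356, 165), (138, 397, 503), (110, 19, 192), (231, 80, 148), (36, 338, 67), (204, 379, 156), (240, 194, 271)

2

(40,102,392): 40+102 ≤ 392 → not valid
(165,187,356): 165+187 ≤ 356 → not valid
(138,397,503): 138+397 > 503 → valid
(19,110,192): 19+110 ≤ 192 → not valid
(80,148,231): 80+148 ≤ 231 → not valid
(36,67,338): 36+67 ≤ 338 → not valid
(156,204,379): 156+204 ≤ 379 → not valid
(194,240,271): 194+240 > 271 → valid
2 of the 8 triples form a triangle.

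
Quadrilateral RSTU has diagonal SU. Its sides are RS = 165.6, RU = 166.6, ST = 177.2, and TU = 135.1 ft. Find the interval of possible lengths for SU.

From triangle RSU: |165.6 − 166.6| < SU < 165.6 + 166.6, i.e. 1.0 < SU < 332.2.
From triangle TSU: 42.1 < SU < 312.3.
Both must hold, so SU lies in the intersection.

42.1 < SU < 312.3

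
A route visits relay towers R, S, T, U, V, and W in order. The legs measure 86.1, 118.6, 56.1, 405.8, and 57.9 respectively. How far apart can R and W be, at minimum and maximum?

The maximum is all hops collinear in one direction: 86.1 + 118.6 + 56.1 + 405.8 + 57.9 = 724.5.
The longest hop is 405.8; the others sum to 318.7. Folding the others back against it leaves at least 405.8 − 318.7 = 87.1.

87.1 ≤ RW ≤ 724.5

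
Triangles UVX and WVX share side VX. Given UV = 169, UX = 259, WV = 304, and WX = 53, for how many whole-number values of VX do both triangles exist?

105

From triangle UVX: 90 < VX < 428.
From triangle WVX: 251 < VX < 357.
Intersection: 251 < VX < 357, so integers 252 through 356: 105 values.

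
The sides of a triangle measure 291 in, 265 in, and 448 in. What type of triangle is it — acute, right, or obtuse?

Compare the square of the longest side to the sum of squares of the other two: 265² + 291² = 154906 < 200704 = 448².

obtuse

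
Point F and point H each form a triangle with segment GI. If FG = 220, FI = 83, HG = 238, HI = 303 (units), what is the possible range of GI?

137 < GI < 303

From triangle FGI: |220 − 83| < GI < 220 + 83, i.e. 137 < GI < 303.
From triangle HGI: 65 < GI < 541.
Both must hold, so GI lies in the intersection.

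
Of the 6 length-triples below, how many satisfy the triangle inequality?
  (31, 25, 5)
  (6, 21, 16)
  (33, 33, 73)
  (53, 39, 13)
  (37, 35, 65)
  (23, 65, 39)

2

(5,25,31): 5+25 ≤ 31 → not valid
(6,16,21): 6+16 > 21 → valid
(33,33,73): 33+33 ≤ 73 → not valid
(13,39,53): 13+39 ≤ 53 → not valid
(35,37,65): 35+37 > 65 → valid
(23,39,65): 23+39 ≤ 65 → not valid
2 of the 6 triples form a triangle.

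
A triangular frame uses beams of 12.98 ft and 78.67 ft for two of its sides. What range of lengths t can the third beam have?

By the triangle inequality, t must be less than 12.98 + 78.67 = 91.65 and greater than |12.98 − 78.67| = 65.69.

65.69 < t < 91.65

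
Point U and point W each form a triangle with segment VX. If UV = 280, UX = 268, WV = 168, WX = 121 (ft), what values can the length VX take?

From triangle UVX: |280 − 268| < VX < 280 + 268, i.e. 12 < VX < 548.
From triangle WVX: 47 < VX < 289.
Both must hold, so VX lies in the intersection.

47 < VX < 289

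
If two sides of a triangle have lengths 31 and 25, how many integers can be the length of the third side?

The third side lies in the open interval (6, 56).
Integers from 7 to 55 inclusive: 55 − 7 + 1 = 49.

49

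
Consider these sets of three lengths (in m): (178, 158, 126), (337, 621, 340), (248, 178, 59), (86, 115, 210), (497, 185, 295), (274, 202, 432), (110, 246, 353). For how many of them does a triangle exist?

(126,158,178): 126+158 > 178 → valid
(337,340,621): 337+340 > 621 → valid
(59,178,248): 59+178 ≤ 248 → not valid
(86,115,210): 86+115 ≤ 210 → not valid
(185,295,497): 185+295 ≤ 497 → not valid
(202,274,432): 202+274 > 432 → valid
(110,246,353): 110+246 > 353 → valid
4 of the 7 triples form a triangle.

4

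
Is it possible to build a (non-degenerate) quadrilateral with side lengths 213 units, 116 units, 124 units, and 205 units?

Yes

A quadrilateral exists iff every side is shorter than the sum of the others — equivalently, the longest side is less than the sum of the rest.
Longest side 213 < 445 (sum of the remaining 3), so yes.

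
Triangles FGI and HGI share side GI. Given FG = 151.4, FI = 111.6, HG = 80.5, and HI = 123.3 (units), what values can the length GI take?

From triangle FGI: |151.4 − 111.6| < GI < 151.4 + 111.6, i.e. 39.8 < GI < 263.0.
From triangle HGI: 42.8 < GI < 203.8.
Both must hold, so GI lies in the intersection.

42.8 < GI < 203.8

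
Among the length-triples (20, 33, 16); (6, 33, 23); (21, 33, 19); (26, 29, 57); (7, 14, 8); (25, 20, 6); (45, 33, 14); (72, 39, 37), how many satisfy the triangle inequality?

6

(16,20,33): 16+20 > 33 → valid
(6,23,33): 6+23 ≤ 33 → not valid
(19,21,33): 19+21 > 33 → valid
(26,29,57): 26+29 ≤ 57 → not valid
(7,8,14): 7+8 > 14 → valid
(6,20,25): 6+20 > 25 → valid
(14,33,45): 14+33 > 45 → valid
(37,39,72): 37+39 > 72 → valid
6 of the 8 triples form a triangle.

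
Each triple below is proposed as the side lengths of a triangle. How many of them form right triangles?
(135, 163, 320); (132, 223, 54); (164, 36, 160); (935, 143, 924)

2

(135,163,320): 135+163 ≤ 320, not a triangle
(132,223,54): 54+132 ≤ 223, not a triangle
(164,36,160): 36²+160² = 26896 = 164² → right
(935,143,924): 143²+924² = 874225 = 935² → right
2 of the 4 are right.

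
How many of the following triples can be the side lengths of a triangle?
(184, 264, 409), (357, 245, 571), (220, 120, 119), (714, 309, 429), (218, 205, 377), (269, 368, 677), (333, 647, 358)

6

(184,264,409): 184+264 > 409 → valid
(245,357,571): 245+357 > 571 → valid
(119,120,220): 119+120 > 220 → valid
(309,429,714): 309+429 > 714 → valid
(205,218,377): 205+218 > 377 → valid
(269,368,677): 269+368 ≤ 677 → not valid
(333,358,647): 333+358 > 647 → valid
6 of the 7 triples form a triangle.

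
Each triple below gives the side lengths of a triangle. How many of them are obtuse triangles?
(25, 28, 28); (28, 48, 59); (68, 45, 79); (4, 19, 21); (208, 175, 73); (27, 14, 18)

4

(25,28,28): 25²+28² = 1409 > 784 = 28² → acute
(28,48,59): 28²+48² = 3088 < 3481 = 59² → obtuse
(68,45,79): 45²+68² = 6649 > 6241 = 79² → acute
(4,19,21): 4²+19² = 377 < 441 = 21² → obtuse
(208,175,73): 73²+175² = 35954 < 43264 = 208² → obtuse
(27,14,18): 14²+18² = 520 < 729 = 27² → obtuse
4 of the 6 are obtuse.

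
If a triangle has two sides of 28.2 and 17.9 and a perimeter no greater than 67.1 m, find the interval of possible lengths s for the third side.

10.3 < s ≤ 21.0

Triangle inequality alone gives 10.3 < s < 46.1.
The perimeter condition gives s ≤ 67.1 − 28.2 − 17.9 = 21.0.
Intersecting the two: 10.3 < s ≤ 21.0.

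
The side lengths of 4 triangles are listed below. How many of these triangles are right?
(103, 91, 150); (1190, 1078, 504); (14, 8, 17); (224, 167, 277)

(103,91,150): 91²+103² = 18890 < 22500 = 150² → obtuse
(1190,1078,504): 504²+1078² = 1416100 = 1190² → right
(14,8,17): 8²+14² = 260 < 289 = 17² → obtuse
(224,167,277): 167²+224² = 78065 > 76729 = 277² → acute
1 of the 4 is right.

1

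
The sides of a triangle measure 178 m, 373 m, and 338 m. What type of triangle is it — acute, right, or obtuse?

Compare the square of the longest side to the sum of squares of the other two: 178² + 338² = 145928 > 139129 = 373².

acute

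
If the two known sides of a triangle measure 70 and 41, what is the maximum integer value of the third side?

The third side must be strictly less than 70 + 41 = 111.
The largest integer below 111 is 110.

110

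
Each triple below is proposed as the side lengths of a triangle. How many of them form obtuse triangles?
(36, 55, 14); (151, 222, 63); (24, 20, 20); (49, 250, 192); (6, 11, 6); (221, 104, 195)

(36,55,14): 14+36 ≤ 55, not a triangle
(151,222,63): 63+151 ≤ 222, not a triangle
(24,20,20): 20²+20² = 800 > 576 = 24² → acute
(49,250,192): 49+192 ≤ 250, not a triangle
(6,11,6): 6²+6² = 72 < 121 = 11² → obtuse
(221,104,195): 104²+195² = 48841 = 221² → right
1 of the 6 is obtuse.

1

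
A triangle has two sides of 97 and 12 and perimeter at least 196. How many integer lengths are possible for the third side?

22

Triangle inequality: 85 < x < 109. Perimeter ≥ 196 gives x ≥ 196 − 97 − 12 = 87.
So 87 ≤ x < 109; integers 87 through 108: 22 values.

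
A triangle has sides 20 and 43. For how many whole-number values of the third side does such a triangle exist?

The third side lies in the open interval (23, 63).
Integers from 24 to 62 inclusive: 62 − 24 + 1 = 39.

39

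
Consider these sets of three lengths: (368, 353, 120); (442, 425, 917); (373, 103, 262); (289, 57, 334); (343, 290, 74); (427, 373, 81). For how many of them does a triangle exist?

4

(120,353,368): 120+353 > 368 → valid
(425,442,917): 425+442 ≤ 917 → not valid
(103,262,373): 103+262 ≤ 373 → not valid
(57,289,334): 57+289 > 334 → valid
(74,290,343): 74+290 > 343 → valid
(81,373,427): 81+373 > 427 → valid
4 of the 6 triples form a triangle.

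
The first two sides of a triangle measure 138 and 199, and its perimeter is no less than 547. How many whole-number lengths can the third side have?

127

Triangle inequality: 61 < x < 337. Perimeter ≥ 547 gives x ≥ 547 − 138 − 199 = 210.
So 210 ≤ x < 337; integers 210 through 336: 127 values.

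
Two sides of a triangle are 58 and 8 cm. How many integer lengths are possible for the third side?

15

The third side lies in the open interval (50, 66).
Integers from 51 to 65 inclusive: 65 − 51 + 1 = 15.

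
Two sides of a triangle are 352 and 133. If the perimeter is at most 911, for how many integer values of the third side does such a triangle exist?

207

Triangle inequality: 219 < x < 485. Perimeter ≤ 911 gives x ≤ 911 − 352 − 133 = 426.
So 219 < x ≤ 426; integers 220 through 426: 207 values.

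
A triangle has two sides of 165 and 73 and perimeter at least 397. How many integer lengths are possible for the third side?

Triangle inequality: 92 < x < 238. Perimeter ≥ 397 gives x ≥ 397 − 165 − 73 = 159.
So 159 ≤ x < 238; integers 159 through 237: 79 values.

79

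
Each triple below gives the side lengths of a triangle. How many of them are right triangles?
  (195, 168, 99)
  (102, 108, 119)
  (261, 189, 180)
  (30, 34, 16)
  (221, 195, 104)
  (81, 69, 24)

4

(195,168,99): 99²+168² = 38025 = 195² → right
(102,108,119): 102²+108² = 22068 > 14161 = 119² → acute
(261,189,180): 180²+189² = 68121 = 261² → right
(30,34,16): 16²+30² = 1156 = 34² → right
(221,195,104): 104²+195² = 48841 = 221² → right
(81,69,24): 24²+69² = 5337 < 6561 = 81² → obtuse
4 of the 6 are right.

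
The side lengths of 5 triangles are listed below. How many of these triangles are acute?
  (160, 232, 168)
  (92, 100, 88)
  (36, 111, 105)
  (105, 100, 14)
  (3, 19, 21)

(160,232,168): 160²+168² = 53824 = 232² → right
(92,100,88): 88²+92² = 16208 > 10000 = 100² → acute
(36,111,105): 36²+105² = 12321 = 111² → right
(105,100,14): 14²+100² = 10196 < 11025 = 105² → obtuse
(3,19,21): 3²+19² = 370 < 441 = 21² → obtuse
1 of the 5 is acute.

1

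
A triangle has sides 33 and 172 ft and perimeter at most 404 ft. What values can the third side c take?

Triangle inequality alone gives 139 < c < 205.
The perimeter condition gives c ≤ 404 − 33 − 172 = 199.
Intersecting the two: 139 < c ≤ 199.

139 < c ≤ 199 ft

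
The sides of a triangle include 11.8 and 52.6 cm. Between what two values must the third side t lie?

By the triangle inequality, t must be less than 11.8 + 52.6 = 64.4 and greater than |11.8 − 52.6| = 40.8.

40.8 < t < 64.4 (cm)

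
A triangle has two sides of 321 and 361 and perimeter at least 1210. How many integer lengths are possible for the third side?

Triangle inequality: 40 < x < 682. Perimeter ≥ 1210 gives x ≥ 1210 − 321 − 361 = 528.
So 528 ≤ x < 682; integers 528 through 681: 154 values.

154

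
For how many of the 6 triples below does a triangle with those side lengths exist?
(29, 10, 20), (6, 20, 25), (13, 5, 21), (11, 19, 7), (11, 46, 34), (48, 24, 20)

(10,20,29): 10+20 > 29 → valid
(6,20,25): 6+20 > 25 → valid
(5,13,21): 5+13 ≤ 21 → not valid
(7,11,19): 7+11 ≤ 19 → not valid
(11,34,46): 11+34 ≤ 46 → not valid
(20,24,48): 20+24 ≤ 48 → not valid
2 of the 6 triples form a triangle.

2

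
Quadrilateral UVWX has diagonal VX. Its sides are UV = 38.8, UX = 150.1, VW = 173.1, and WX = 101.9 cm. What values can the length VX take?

111.3 < VX < 188.9

From triangle UVX: |38.8 − 150.1| < VX < 38.8 + 150.1, i.e. 111.3 < VX < 188.9.
From triangle WVX: 71.2 < VX < 275.0.
Both must hold, so VX lies in the intersection.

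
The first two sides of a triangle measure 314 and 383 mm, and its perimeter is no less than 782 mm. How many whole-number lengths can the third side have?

Triangle inequality: 69 < x < 697. Perimeter ≥ 782 gives x ≥ 782 − 314 − 383 = 85.
So 85 ≤ x < 697; integers 85 through 696: 612 values.

612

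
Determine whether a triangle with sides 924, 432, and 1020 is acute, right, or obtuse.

Compare the square of the longest side to the sum of squares of the other two: 432² + 924² = 1040400 = 1020².

right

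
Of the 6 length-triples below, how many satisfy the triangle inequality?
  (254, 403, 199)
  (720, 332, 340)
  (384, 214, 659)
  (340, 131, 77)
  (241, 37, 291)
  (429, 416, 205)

2

(199,254,403): 199+254 > 403 → valid
(332,340,720): 332+340 ≤ 720 → not valid
(214,384,659): 214+384 ≤ 659 → not valid
(77,131,340): 77+131 ≤ 340 → not valid
(37,241,291): 37+241 ≤ 291 → not valid
(205,416,429): 205+416 > 429 → valid
2 of the 6 triples form a triangle.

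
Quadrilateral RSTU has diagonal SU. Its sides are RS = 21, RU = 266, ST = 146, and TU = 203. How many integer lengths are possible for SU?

41

From triangle RSU: 245 < SU < 287.
From triangle TSU: 57 < SU < 349.
Intersection: 245 < SU < 287, so integers 246 through 286: 41 values.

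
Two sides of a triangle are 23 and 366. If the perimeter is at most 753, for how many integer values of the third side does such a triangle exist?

Triangle inequality: 343 < x < 389. Perimeter ≤ 753 gives x ≤ 753 − 23 − 366 = 364.
So 343 < x ≤ 364; integers 344 through 364: 21 values.

21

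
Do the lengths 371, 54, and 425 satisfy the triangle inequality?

No

The two shorter sides sum to 425, exactly equal to the longest side 425.
That gives only a degenerate (flat) triangle — the inequality must be strict.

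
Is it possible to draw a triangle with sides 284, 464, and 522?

The longest side is 522, and the other two sum to 748.
Since 748 > 522, the triangle inequality holds.

Yes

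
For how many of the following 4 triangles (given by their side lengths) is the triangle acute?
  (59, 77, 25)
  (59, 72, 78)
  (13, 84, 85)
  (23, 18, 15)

2

(59,77,25): 25²+59² = 4106 < 5929 = 77² → obtuse
(59,72,78): 59²+72² = 8665 > 6084 = 78² → acute
(13,84,85): 13²+84² = 7225 = 85² → right
(23,18,15): 15²+18² = 549 > 529 = 23² → acute
2 of the 4 are acute.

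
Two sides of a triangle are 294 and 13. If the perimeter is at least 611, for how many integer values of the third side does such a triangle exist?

Triangle inequality: 281 < x < 307. Perimeter ≥ 611 gives x ≥ 611 − 294 − 13 = 304.
So 304 ≤ x < 307; integers 304 through 306: 3 values.

3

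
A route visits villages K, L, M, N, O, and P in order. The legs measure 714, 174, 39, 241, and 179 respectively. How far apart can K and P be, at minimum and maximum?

81 ≤ KP ≤ 1347

The maximum is all hops collinear in one direction: 714 + 174 + 39 + 241 + 179 = 1347.
The longest hop is 714; the others sum to 633. Folding the others back against it leaves at least 714 − 633 = 81.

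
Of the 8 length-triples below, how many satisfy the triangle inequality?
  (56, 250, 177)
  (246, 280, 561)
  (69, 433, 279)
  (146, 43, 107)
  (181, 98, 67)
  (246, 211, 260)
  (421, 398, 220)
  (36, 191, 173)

4

(56,177,250): 56+177 ≤ 250 → not valid
(246,280,561): 246+280 ≤ 561 → not valid
(69,279,433): 69+279 ≤ 433 → not valid
(43,107,146): 43+107 > 146 → valid
(67,98,181): 67+98 ≤ 181 → not valid
(211,246,260): 211+246 > 260 → valid
(220,398,421): 220+398 > 421 → valid
(36,173,191): 36+173 > 191 → valid
4 of the 8 triples form a triangle.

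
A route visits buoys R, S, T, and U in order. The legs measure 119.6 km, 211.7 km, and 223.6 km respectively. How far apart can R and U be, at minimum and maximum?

0 ≤ RU ≤ 554.9 km

The maximum is all hops collinear in one direction: 119.6 + 211.7 + 223.6 = 554.9.
The longest hop is 223.6; the others sum to 331.3. Since 223.6 ≤ 331.3, the path can fold back on itself completely, so the minimum distance is 0.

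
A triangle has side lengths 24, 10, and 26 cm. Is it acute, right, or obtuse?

Compare the square of the longest side to the sum of squares of the other two: 10² + 24² = 676 = 26².

right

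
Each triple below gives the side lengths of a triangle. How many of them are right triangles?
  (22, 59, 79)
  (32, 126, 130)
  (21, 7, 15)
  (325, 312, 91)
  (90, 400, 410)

(22,59,79): 22²+59² = 3965 < 6241 = 79² → obtuse
(32,126,130): 32²+126² = 16900 = 130² → right
(21,7,15): 7²+15² = 274 < 441 = 21² → obtuse
(325,312,91): 91²+312² = 105625 = 325² → right
(90,400,410): 90²+400² = 168100 = 410² → right
3 of the 5 are right.

3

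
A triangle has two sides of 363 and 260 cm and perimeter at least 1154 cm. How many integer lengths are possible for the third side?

Triangle inequality: 103 < x < 623. Perimeter ≥ 1154 gives x ≥ 1154 − 363 − 260 = 531.
So 531 ≤ x < 623; integers 531 through 622: 92 values.

92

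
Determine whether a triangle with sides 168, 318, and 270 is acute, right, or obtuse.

right

Compare the square of the longest side to the sum of squares of the other two: 168² + 270² = 101124 = 318².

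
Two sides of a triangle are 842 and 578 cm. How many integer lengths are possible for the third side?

1155

The third side lies in the open interval (264, 1420).
Integers from 265 to 1419 inclusive: 1419 − 265 + 1 = 1155.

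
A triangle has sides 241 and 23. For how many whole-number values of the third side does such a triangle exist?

The third side lies in the open interval (218, 264).
Integers from 219 to 263 inclusive: 263 − 219 + 1 = 45.

45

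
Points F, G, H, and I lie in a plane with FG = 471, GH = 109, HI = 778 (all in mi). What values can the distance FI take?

The maximum is all hops collinear in one direction: 471 + 109 + 778 = 1358.
The longest hop is 778; the others sum to 580. Folding the others back against it leaves at least 778 − 580 = 198.

198 ≤ FI ≤ 1358 mi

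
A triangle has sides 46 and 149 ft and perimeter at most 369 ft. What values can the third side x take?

103 < x ≤ 174 ft

Triangle inequality alone gives 103 < x < 195.
The perimeter condition gives x ≤ 369 − 46 − 149 = 174.
Intersecting the two: 103 < x ≤ 174.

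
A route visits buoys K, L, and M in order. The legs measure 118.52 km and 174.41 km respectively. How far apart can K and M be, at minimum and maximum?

55.89 ≤ KM ≤ 292.93 km

By the triangle inequality, |118.52 − 174.41| ≤ KM ≤ 118.52 + 174.41.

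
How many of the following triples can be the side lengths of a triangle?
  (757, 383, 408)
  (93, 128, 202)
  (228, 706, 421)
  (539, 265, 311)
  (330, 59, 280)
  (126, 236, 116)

(383,408,757): 383+408 > 757 → valid
(93,128,202): 93+128 > 202 → valid
(228,421,706): 228+421 ≤ 706 → not valid
(265,311,539): 265+311 > 539 → valid
(59,280,330): 59+280 > 330 → valid
(116,126,236): 116+126 > 236 → valid
5 of the 6 triples form a triangle.

5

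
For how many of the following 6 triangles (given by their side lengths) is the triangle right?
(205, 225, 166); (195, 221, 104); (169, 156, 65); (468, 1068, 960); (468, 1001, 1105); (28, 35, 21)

5

(205,225,166): 166²+205² = 69581 > 50625 = 225² → acute
(195,221,104): 104²+195² = 48841 = 221² → right
(169,156,65): 65²+156² = 28561 = 169² → right
(468,1068,960): 468²+960² = 1140624 = 1068² → right
(468,1001,1105): 468²+1001² = 1221025 = 1105² → right
(28,35,21): 21²+28² = 1225 = 35² → right
5 of the 6 are right.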